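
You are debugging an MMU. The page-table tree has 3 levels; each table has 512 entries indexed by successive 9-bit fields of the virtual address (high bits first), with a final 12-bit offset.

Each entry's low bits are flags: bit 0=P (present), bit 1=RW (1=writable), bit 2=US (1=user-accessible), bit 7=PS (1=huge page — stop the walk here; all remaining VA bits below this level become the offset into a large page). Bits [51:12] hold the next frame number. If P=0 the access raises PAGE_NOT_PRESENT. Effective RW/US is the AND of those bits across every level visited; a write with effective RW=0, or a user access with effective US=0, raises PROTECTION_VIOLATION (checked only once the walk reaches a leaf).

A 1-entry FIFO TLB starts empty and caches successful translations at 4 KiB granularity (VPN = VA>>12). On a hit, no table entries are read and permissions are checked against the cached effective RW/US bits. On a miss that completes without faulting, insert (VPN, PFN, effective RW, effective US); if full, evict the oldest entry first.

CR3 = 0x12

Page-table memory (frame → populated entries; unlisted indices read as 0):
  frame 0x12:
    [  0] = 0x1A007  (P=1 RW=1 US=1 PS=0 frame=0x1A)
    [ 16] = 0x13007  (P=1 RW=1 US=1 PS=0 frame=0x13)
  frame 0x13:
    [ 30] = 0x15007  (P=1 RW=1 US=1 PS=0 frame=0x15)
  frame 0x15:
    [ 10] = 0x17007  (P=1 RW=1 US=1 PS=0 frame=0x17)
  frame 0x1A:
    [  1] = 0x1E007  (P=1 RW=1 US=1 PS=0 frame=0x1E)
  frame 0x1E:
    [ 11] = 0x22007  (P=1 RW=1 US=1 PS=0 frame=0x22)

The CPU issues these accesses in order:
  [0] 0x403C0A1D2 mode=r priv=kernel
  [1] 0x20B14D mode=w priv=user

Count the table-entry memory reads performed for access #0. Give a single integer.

Trace:
#0 VA=0x403C0A1D2 (r,kernel):
  L0: frame=0x12 idx=16 entry=0x13007 [P=1 RW=1 US=1 PS=0]
  L1: frame=0x13 idx=30 entry=0x15007 [P=1 RW=1 US=1 PS=0]
  L2: frame=0x15 idx=10 entry=0x17007 [P=1 RW=1 US=1 PS=0]
  ✓ 0x171D2  — 3 lookups
#1 VA=0x20B14D (w,user):
  L0: frame=0x12 idx=0 entry=0x1A007 [P=1 RW=1 US=1 PS=0]
  L1: frame=0x1A idx=1 entry=0x1E007 [P=1 RW=1 US=1 PS=0]
  L2: frame=0x1E idx=11 entry=0x22007 [P=1 RW=1 US=1 PS=0]
  ✓ 0x2214D  — 3 lookups

Entries read for #0: 3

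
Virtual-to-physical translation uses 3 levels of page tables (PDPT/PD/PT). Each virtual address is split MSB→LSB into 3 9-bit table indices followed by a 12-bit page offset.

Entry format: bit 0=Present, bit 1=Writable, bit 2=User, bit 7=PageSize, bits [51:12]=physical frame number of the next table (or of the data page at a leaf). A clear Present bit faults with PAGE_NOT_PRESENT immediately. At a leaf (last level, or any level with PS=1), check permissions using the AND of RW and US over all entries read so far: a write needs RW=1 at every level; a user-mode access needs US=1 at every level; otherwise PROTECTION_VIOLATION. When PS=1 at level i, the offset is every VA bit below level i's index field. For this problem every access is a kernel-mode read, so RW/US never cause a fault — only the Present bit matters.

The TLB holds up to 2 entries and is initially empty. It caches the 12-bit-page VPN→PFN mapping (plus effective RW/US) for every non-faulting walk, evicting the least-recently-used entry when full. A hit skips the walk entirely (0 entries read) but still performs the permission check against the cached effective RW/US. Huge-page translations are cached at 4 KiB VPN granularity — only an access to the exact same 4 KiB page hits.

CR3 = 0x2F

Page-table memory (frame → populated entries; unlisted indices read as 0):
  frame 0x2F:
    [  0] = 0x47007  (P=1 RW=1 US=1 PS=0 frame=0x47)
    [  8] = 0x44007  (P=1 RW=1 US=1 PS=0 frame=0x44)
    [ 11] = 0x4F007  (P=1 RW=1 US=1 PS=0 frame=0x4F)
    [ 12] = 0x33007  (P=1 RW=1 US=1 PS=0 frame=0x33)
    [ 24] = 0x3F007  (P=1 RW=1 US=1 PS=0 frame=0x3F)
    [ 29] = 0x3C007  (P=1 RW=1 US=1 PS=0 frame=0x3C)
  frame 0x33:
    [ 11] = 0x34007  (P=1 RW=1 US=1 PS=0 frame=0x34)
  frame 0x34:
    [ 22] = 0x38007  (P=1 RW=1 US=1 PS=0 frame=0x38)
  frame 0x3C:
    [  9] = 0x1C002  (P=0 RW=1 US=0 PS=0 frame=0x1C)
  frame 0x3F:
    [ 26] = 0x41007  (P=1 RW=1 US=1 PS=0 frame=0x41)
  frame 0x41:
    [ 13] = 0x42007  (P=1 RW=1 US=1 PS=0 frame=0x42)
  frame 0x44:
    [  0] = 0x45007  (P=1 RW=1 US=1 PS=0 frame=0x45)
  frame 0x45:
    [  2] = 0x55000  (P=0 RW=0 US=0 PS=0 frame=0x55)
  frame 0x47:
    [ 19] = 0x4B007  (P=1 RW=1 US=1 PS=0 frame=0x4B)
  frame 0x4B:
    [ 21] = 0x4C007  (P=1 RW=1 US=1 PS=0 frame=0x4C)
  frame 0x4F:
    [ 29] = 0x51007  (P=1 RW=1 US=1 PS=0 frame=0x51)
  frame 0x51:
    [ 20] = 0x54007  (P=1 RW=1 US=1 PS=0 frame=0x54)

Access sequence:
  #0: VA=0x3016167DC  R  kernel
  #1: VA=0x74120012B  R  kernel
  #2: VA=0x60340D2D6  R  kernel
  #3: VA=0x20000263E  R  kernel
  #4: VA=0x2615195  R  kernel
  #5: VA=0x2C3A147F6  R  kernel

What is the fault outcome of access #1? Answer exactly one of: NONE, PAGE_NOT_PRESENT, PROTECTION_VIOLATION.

Per-access translation:
#0 VA=0x3016167DC (r,kernel):
  lvl0: tbl 0x2F, slot 12 ⇒ 0x33007 (P1/RW1/US1/PS0)
  lvl1: tbl 0x33, slot 11 ⇒ 0x34007 (P1/RW1/US1/PS0)
  lvl2: tbl 0x34, slot 22 ⇒ 0x38007 (P1/RW1/US1/PS0)
  ✓ 0x387DC  — 3 lookups
#1 VA=0x74120012B (r,kernel):
  lvl0: tbl 0x2F, slot 29 ⇒ 0x3C007 (P1/RW1/US1/PS0)
  lvl1: tbl 0x3C, slot 9 ⇒ 0x1C002 (P0/RW1/US0/PS0)
  → PAGE_NOT_PRESENT  (2 entries read)
#2 VA=0x60340D2D6 (r,kernel):
  lvl0: tbl 0x2F, slot 24 ⇒ 0x3F007 (P1/RW1/US1/PS0)
  lvl1: tbl 0x3F, slot 26 ⇒ 0x41007 (P1/RW1/US1/PS0)
  lvl2: tbl 0x41, slot 13 ⇒ 0x42007 (P1/RW1/US1/PS0)
  ✓ 0x422D6  — 3 lookups
#3 VA=0x20000263E (r,kernel):
  lvl0: tbl 0x2F, slot 8 ⇒ 0x44007 (P1/RW1/US1/PS0)
  lvl1: tbl 0x44, slot 0 ⇒ 0x45007 (P1/RW1/US1/PS0)
  lvl2: tbl 0x45, slot 2 ⇒ 0x55000 (P0/RW0/US0/PS0)
  → PAGE_NOT_PRESENT  (3 entries read)
#4 VA=0x2615195 (r,kernel):
  lvl0: tbl 0x2F, slot 0 ⇒ 0x47007 (P1/RW1/US1/PS0)
  lvl1: tbl 0x47, slot 19 ⇒ 0x4B007 (P1/RW1/US1/PS0)
  lvl2: tbl 0x4B, slot 21 ⇒ 0x4C007 (P1/RW1/US1/PS0)
  ✓ 0x4C195  — 3 lookups
#5 VA=0x2C3A147F6 (r,kernel):
  lvl0: tbl 0x2F, slot 11 ⇒ 0x4F007 (P1/RW1/US1/PS0)
  lvl1: tbl 0x4F, slot 29 ⇒ 0x51007 (P1/RW1/US1/PS0)
  lvl2: tbl 0x51, slot 20 ⇒ 0x54007 (P1/RW1/US1/PS0)
  ✓ 0x547F6  — 3 lookups

Access #1 fault: PAGE_NOT_PRESENT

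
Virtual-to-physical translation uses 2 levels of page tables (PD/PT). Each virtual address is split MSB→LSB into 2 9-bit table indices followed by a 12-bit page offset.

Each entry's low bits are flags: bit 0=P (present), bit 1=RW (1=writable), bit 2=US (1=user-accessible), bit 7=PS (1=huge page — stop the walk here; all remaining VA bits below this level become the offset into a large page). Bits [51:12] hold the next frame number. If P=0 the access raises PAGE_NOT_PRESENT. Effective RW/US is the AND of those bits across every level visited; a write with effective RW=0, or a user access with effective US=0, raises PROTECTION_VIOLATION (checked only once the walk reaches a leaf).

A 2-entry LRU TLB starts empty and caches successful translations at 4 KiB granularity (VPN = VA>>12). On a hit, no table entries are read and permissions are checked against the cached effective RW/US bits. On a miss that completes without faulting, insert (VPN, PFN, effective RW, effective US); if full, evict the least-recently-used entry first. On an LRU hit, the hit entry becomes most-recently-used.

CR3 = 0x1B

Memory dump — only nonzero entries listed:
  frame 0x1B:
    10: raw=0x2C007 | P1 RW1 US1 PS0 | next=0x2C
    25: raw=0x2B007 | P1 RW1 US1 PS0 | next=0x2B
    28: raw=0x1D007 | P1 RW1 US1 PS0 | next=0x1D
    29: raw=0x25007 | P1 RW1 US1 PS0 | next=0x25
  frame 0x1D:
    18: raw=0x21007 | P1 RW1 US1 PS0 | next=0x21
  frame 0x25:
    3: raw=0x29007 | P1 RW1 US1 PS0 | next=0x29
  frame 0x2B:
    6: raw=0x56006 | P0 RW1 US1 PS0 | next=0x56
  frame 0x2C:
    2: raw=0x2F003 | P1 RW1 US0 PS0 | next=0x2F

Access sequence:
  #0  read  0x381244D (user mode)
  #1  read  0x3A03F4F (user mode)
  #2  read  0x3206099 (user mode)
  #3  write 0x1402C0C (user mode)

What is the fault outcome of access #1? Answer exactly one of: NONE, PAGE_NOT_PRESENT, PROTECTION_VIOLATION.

Walk each access:
#0 VA=0x381244D (r,user):
  L0: frame=0x1B idx=28 entry=0x1D007 [P=1 RW=1 US=1 PS=0]
  L1: frame=0x1D idx=18 entry=0x21007 [P=1 RW=1 US=1 PS=0]
  → PA=0x2144D  (2 entries read)
#1 VA=0x3A03F4F (r,user):
  L0: frame=0x1B idx=29 entry=0x25007 [P=1 RW=1 US=1 PS=0]
  L1: frame=0x25 idx=3 entry=0x29007 [P=1 RW=1 US=1 PS=0]
  → PA=0x29F4F  (2 entries read)
#2 VA=0x3206099 (r,user):
  L0: frame=0x1B idx=25 entry=0x2B007 [P=1 RW=1 US=1 PS=0]
  L1: frame=0x2B idx=6 entry=0x56006 [P=0 RW=1 US=1 PS=0]
  ✗ PAGE_NOT_PRESENT  [2 reads]
#3 VA=0x1402C0C (w,user):
  L0: frame=0x1B idx=10 entry=0x2C007 [P=1 RW=1 US=1 PS=0]
  L1: frame=0x2C idx=2 entry=0x2F003 [P=1 RW=1 US=0 PS=0]
  ✗ PROTECTION_VIOLATION  [2 reads]

Access #1 fault: NONE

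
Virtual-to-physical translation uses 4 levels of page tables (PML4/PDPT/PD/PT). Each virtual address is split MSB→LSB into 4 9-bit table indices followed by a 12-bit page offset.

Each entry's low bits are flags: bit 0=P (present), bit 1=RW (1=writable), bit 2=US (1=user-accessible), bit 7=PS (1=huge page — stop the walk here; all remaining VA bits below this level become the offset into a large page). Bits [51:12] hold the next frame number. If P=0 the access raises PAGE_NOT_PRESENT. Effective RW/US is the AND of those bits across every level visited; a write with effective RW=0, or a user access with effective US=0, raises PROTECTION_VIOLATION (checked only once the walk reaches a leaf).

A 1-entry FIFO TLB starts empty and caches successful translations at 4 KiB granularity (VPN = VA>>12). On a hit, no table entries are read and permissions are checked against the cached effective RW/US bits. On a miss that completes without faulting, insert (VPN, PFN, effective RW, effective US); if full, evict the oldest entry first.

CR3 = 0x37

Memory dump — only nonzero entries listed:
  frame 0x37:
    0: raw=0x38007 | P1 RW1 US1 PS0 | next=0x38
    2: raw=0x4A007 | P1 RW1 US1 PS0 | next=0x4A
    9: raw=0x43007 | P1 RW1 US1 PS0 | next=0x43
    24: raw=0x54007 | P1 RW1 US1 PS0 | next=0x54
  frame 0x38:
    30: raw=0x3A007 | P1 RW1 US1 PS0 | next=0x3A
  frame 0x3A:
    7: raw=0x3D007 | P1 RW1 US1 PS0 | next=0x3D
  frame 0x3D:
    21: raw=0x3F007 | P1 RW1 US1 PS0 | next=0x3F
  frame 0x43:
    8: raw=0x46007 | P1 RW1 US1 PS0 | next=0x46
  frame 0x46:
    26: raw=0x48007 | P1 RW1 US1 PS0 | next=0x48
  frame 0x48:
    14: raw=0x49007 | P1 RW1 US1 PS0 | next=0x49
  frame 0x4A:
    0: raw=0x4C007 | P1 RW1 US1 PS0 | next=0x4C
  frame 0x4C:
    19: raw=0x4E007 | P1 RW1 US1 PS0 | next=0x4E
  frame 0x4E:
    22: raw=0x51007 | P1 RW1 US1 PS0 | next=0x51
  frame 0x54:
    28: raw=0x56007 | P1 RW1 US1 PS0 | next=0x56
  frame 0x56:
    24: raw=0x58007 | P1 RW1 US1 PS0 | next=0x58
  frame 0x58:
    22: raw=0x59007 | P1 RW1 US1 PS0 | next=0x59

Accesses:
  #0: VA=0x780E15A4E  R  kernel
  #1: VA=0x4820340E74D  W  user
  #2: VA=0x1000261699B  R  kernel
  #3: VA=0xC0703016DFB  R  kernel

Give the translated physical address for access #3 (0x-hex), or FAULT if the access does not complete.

Trace:
#0 VA=0x780E15A4E (r,kernel):
  L0: frame=0x37 idx=0 entry=0x38007 [P=1 RW=1 US=1 PS=0]
  L1: frame=0x38 idx=30 entry=0x3A007 [P=1 RW=1 US=1 PS=0]
  L2: frame=0x3A idx=7 entry=0x3D007 [P=1 RW=1 US=1 PS=0]
  L3: frame=0x3D idx=21 entry=0x3F007 [P=1 RW=1 US=1 PS=0]
  ✓ 0x3FA4E  — 4 lookups
#1 VA=0x4820340E74D (w,user):
  L0: frame=0x37 idx=9 entry=0x43007 [P=1 RW=1 US=1 PS=0]
  L1: frame=0x43 idx=8 entry=0x46007 [P=1 RW=1 US=1 PS=0]
  L2: frame=0x46 idx=26 entry=0x48007 [P=1 RW=1 US=1 PS=0]
  L3: frame=0x48 idx=14 entry=0x49007 [P=1 RW=1 US=1 PS=0]
  ✓ 0x4974D  — 4 lookups
#2 VA=0x1000261699B (r,kernel):
  L0: frame=0x37 idx=2 entry=0x4A007 [P=1 RW=1 US=1 PS=0]
  L1: frame=0x4A idx=0 entry=0x4C007 [P=1 RW=1 US=1 PS=0]
  L2: frame=0x4C idx=19 entry=0x4E007 [P=1 RW=1 US=1 PS=0]
  L3: frame=0x4E idx=22 entry=0x51007 [P=1 RW=1 US=1 PS=0]
  ✓ 0x5199B  — 4 lookups
#3 VA=0xC0703016DFB (r,kernel):
  L0: frame=0x37 idx=24 entry=0x54007 [P=1 RW=1 US=1 PS=0]
  L1: frame=0x54 idx=28 entry=0x56007 [P=1 RW=1 US=1 PS=0]
  L2: frame=0x56 idx=24 entry=0x58007 [P=1 RW=1 US=1 PS=0]
  L3: frame=0x58 idx=22 entry=0x59007 [P=1 RW=1 US=1 PS=0]
  ✓ 0x59DFB  — 4 lookups

Access #3 PA: 0x59DFB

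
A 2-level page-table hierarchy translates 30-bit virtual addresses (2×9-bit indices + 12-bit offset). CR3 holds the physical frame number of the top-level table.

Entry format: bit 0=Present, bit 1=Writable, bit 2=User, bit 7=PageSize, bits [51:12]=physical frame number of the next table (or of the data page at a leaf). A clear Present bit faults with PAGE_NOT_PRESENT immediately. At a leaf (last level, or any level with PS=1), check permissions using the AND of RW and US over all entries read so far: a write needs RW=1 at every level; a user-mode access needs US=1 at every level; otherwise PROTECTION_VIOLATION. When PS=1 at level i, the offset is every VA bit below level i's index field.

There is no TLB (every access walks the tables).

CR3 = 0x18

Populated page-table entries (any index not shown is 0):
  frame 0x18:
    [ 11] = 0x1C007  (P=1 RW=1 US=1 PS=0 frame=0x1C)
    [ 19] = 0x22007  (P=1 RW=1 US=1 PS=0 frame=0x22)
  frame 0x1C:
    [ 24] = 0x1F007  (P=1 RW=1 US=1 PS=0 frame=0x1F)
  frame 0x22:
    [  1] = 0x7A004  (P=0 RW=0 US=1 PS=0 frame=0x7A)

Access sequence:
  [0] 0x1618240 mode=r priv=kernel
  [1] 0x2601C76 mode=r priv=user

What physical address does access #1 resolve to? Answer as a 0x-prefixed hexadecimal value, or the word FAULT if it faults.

Per-access translation:
#0 VA=0x1618240 (r,kernel):
  lvl0: tbl 0x18, slot 11 ⇒ 0x1C007 (P1/RW1/US1/PS0)
  lvl1: tbl 0x1C, slot 24 ⇒ 0x1F007 (P1/RW1/US1/PS0)
  ✓ 0x1F240  — 2 lookups
#1 VA=0x2601C76 (r,user):
  lvl0: tbl 0x18, slot 19 ⇒ 0x22007 (P1/RW1/US1/PS0)
  lvl1: tbl 0x22, slot 1 ⇒ 0x7A004 (P0/RW0/US1/PS0)
  ⇒ fault: PAGE_NOT_PRESENT  — 2 lookups

Access #1 PA: FAULT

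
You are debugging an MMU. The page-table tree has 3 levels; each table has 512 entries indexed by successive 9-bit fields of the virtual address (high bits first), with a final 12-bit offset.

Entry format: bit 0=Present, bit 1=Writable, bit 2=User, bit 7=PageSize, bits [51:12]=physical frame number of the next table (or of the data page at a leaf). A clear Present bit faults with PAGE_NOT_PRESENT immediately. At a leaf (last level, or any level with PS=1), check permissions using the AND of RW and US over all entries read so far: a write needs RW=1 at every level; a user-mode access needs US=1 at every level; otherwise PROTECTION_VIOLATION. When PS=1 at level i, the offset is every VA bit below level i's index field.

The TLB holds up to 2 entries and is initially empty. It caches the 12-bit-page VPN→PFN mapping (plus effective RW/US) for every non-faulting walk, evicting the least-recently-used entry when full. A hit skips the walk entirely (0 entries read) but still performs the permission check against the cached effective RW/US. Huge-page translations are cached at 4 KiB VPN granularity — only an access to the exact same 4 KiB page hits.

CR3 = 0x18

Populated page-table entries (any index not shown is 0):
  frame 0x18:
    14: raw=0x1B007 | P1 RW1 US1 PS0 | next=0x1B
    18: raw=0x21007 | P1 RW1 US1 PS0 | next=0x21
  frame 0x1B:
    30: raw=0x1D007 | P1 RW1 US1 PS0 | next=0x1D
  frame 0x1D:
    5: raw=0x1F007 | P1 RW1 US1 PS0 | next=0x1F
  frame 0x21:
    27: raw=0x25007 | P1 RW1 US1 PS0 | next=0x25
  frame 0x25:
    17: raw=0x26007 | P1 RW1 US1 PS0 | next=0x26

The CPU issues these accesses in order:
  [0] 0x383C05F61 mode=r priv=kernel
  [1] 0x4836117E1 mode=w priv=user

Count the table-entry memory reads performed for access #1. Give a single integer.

Walk each access:
#0 VA=0x383C05F61 (r,kernel):
  lvl0: tbl 0x18, slot 14 ⇒ 0x1B007 (P1/RW1/US1/PS0)
  lvl1: tbl 0x1B, slot 30 ⇒ 0x1D007 (P1/RW1/US1/PS0)
  lvl2: tbl 0x1D, slot 5 ⇒ 0x1F007 (P1/RW1/US1/PS0)
  → PA=0x1FF61  (3 entries read)
#1 VA=0x4836117E1 (w,user):
  lvl0: tbl 0x18, slot 18 ⇒ 0x21007 (P1/RW1/US1/PS0)
  lvl1: tbl 0x21, slot 27 ⇒ 0x25007 (P1/RW1/US1/PS0)
  lvl2: tbl 0x25, slot 17 ⇒ 0x26007 (P1/RW1/US1/PS0)
  → PA=0x267E1  (3 entries read)

Entries read for #1: 3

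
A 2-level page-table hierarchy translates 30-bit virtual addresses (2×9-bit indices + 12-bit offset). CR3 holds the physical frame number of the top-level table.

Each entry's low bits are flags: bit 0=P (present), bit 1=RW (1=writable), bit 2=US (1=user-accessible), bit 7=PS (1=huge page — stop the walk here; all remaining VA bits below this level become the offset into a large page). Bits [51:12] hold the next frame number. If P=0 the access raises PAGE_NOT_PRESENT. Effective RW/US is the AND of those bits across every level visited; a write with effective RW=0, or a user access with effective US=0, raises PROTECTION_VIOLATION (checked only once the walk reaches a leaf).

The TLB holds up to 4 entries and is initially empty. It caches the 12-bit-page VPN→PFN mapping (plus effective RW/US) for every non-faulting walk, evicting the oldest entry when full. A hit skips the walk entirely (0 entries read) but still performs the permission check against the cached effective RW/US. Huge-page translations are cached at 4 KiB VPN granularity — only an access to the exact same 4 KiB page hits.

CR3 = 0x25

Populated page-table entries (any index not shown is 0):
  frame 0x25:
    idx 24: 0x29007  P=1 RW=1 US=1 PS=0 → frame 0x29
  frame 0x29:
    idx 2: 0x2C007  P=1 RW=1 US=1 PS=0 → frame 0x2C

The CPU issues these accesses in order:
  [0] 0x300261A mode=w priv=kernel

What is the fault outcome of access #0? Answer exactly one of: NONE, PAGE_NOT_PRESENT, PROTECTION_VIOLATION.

Walk each access:
#0 VA=0x300261A (w,kernel):
  L0: frame=0x25 idx=24 entry=0x29007 [P=1 RW=1 US=1 PS=0]
  L1: frame=0x29 idx=2 entry=0x2C007 [P=1 RW=1 US=1 PS=0]
  ⇒ phys 0x2C61A  [2 reads]

Access #0 fault: NONE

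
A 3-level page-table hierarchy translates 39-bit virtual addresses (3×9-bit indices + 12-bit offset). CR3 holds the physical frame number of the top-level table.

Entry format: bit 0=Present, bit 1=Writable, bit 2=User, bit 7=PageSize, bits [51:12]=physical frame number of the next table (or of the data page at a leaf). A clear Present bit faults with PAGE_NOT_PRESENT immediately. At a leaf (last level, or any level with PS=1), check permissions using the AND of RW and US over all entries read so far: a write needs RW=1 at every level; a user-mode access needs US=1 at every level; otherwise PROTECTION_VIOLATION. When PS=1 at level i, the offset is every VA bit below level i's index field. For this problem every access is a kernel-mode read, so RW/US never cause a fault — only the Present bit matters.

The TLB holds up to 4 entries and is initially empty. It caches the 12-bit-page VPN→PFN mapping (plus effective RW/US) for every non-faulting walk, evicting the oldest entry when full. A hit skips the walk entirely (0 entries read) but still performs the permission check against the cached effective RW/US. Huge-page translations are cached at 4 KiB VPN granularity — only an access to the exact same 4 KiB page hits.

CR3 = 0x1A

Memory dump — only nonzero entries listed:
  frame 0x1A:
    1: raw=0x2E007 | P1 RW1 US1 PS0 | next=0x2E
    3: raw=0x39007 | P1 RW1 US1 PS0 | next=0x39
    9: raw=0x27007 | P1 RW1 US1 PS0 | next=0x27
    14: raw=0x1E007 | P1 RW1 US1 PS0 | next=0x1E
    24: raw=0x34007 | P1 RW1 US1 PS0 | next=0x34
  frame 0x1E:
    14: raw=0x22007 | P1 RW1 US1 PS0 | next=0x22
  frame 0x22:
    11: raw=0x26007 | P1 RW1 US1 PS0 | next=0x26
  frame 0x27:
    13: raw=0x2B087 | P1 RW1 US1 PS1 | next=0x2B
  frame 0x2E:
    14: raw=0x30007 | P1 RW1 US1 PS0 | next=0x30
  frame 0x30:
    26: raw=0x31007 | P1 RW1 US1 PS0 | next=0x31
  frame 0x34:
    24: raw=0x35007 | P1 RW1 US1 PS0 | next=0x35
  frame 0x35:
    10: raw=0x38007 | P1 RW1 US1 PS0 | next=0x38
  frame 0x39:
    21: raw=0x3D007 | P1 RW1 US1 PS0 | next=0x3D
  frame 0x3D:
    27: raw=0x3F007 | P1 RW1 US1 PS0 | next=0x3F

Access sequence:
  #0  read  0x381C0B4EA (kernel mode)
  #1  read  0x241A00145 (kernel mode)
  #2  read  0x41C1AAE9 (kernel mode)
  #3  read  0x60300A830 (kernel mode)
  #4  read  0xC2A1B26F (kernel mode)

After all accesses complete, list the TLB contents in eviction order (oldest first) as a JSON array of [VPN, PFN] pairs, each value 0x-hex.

Walk each access:
#0 VA=0x381C0B4EA (r,kernel):
  lvl0: tbl 0x1A, slot 14 ⇒ 0x1E007 (P1/RW1/US1/PS0)
  lvl1: tbl 0x1E, slot 14 ⇒ 0x22007 (P1/RW1/US1/PS0)
  lvl2: tbl 0x22, slot 11 ⇒ 0x26007 (P1/RW1/US1/PS0)
  ✓ 0x264EA  — 3 lookups
#1 VA=0x241A00145 (r,kernel):
  lvl0: tbl 0x1A, slot 9 ⇒ 0x27007 (P1/RW1/US1/PS0)
  lvl1: tbl 0x27, slot 13 ⇒ 0x2B087 (P1/RW1/US1/PS1)
  ✓ 0x2B145 (huge @L1)  — 2 lookups
#2 VA=0x41C1AAE9 (r,kernel):
  lvl0: tbl 0x1A, slot 1 ⇒ 0x2E007 (P1/RW1/US1/PS0)
  lvl1: tbl 0x2E, slot 14 ⇒ 0x30007 (P1/RW1/US1/PS0)
  lvl2: tbl 0x30, slot 26 ⇒ 0x31007 (P1/RW1/US1/PS0)
  ✓ 0x31AE9  — 3 lookups
#3 VA=0x60300A830 (r,kernel):
  lvl0: tbl 0x1A, slot 24 ⇒ 0x34007 (P1/RW1/US1/PS0)
  lvl1: tbl 0x34, slot 24 ⇒ 0x35007 (P1/RW1/US1/PS0)
  lvl2: tbl 0x35, slot 10 ⇒ 0x38007 (P1/RW1/US1/PS0)
  ✓ 0x38830  — 3 lookups
#4 VA=0xC2A1B26F (r,kernel):
  lvl0: tbl 0x1A, slot 3 ⇒ 0x39007 (P1/RW1/US1/PS0)
  lvl1: tbl 0x39, slot 21 ⇒ 0x3D007 (P1/RW1/US1/PS0)
  lvl2: tbl 0x3D, slot 27 ⇒ 0x3F007 (P1/RW1/US1/PS0)
  ✓ 0x3F26F  — 3 lookups

TLB: [["0x241A00", "0x2B"], ["0x41C1A", "0x31"], ["0x60300A", "0x38"], ["0xC2A1B", "0x3F"]]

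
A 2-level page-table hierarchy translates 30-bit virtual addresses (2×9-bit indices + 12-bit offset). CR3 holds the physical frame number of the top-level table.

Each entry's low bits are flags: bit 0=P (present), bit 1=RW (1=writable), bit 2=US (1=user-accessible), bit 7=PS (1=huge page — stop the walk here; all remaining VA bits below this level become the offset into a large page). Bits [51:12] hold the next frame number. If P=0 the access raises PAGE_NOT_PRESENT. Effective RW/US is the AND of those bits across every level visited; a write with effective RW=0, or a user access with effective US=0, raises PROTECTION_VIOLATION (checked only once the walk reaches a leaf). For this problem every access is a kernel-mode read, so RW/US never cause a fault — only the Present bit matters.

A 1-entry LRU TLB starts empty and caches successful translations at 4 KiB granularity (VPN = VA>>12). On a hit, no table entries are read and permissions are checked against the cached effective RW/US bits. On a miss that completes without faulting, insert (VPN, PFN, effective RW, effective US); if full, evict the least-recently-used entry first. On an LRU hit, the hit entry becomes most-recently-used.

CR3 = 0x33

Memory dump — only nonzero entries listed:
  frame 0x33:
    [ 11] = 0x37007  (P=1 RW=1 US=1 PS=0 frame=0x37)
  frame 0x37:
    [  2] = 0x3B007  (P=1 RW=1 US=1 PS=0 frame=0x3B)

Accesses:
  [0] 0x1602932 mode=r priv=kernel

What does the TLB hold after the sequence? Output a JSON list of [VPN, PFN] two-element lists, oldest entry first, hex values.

Trace:
#0 VA=0x1602932 (r,kernel):
  lvl0: tbl 0x33, slot 11 ⇒ 0x37007 (P1/RW1/US1/PS0)
  lvl1: tbl 0x37, slot 2 ⇒ 0x3B007 (P1/RW1/US1/PS0)
  → PA=0x3B932  (2 entries read)

TLB: [["0x1602", "0x3B"]]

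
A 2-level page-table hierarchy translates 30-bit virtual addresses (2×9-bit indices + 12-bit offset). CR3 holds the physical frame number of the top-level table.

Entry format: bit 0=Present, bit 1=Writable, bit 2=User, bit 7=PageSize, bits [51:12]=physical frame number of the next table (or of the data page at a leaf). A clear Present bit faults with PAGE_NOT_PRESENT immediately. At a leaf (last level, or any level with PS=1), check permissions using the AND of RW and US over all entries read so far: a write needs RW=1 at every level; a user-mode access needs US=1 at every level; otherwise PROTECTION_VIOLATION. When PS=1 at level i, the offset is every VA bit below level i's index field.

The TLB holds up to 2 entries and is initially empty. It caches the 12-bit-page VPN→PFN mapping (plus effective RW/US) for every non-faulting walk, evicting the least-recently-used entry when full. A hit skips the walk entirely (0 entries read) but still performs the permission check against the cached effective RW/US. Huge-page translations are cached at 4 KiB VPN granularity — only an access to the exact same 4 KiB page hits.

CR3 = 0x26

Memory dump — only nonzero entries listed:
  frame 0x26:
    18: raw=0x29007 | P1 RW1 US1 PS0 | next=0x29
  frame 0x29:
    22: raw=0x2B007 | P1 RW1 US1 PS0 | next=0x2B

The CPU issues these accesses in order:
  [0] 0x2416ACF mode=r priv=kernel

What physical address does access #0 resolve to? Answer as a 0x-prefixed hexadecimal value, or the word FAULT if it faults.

Trace:
#0 VA=0x2416ACF (r,kernel):
  [0] read 0x26 idx=18: raw=0x29007 flags P=1 W=1 U=1 S=0
  [1] read 0x29 idx=22: raw=0x2B007 flags P=1 W=1 U=1 S=0
  → PA=0x2BACF  (2 entries read)

Access #0 PA: 0x2BACF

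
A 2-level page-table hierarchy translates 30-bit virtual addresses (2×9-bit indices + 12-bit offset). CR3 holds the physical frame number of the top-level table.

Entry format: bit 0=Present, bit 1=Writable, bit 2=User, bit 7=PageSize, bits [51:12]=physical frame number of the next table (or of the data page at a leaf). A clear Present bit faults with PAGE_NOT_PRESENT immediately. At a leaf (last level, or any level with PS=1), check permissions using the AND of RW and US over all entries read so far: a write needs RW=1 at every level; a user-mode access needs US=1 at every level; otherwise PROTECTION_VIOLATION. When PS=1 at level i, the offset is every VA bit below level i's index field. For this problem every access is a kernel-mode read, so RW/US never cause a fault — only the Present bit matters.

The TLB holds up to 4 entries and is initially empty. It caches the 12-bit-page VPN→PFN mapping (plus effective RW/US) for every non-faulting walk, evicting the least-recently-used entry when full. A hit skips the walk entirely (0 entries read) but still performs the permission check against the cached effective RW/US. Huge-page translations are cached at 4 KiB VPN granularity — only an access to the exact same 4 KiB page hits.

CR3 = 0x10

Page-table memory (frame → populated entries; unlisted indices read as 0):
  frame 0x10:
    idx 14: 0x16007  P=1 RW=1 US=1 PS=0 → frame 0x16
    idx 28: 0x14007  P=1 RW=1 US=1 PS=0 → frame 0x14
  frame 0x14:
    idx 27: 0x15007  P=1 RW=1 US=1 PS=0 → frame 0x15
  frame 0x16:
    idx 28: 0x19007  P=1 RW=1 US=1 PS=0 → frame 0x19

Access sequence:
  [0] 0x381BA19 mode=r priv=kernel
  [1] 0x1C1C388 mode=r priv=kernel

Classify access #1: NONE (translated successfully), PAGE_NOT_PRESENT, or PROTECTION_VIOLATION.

Trace:
#0 VA=0x381BA19 (r,kernel):
  L0 @0x10[28] → 0x14007  P=1,RW=1,US=1,PS=0
  L1 @0x14[27] → 0x15007  P=1,RW=1,US=1,PS=0
  → PA=0x15A19  (2 entries read)
#1 VA=0x1C1C388 (r,kernel):
  L0 @0x10[14] → 0x16007  P=1,RW=1,US=1,PS=0
  L1 @0x16[28] → 0x19007  P=1,RW=1,US=1,PS=0
  → PA=0x19388  (2 entries read)

Access #1 fault: NONE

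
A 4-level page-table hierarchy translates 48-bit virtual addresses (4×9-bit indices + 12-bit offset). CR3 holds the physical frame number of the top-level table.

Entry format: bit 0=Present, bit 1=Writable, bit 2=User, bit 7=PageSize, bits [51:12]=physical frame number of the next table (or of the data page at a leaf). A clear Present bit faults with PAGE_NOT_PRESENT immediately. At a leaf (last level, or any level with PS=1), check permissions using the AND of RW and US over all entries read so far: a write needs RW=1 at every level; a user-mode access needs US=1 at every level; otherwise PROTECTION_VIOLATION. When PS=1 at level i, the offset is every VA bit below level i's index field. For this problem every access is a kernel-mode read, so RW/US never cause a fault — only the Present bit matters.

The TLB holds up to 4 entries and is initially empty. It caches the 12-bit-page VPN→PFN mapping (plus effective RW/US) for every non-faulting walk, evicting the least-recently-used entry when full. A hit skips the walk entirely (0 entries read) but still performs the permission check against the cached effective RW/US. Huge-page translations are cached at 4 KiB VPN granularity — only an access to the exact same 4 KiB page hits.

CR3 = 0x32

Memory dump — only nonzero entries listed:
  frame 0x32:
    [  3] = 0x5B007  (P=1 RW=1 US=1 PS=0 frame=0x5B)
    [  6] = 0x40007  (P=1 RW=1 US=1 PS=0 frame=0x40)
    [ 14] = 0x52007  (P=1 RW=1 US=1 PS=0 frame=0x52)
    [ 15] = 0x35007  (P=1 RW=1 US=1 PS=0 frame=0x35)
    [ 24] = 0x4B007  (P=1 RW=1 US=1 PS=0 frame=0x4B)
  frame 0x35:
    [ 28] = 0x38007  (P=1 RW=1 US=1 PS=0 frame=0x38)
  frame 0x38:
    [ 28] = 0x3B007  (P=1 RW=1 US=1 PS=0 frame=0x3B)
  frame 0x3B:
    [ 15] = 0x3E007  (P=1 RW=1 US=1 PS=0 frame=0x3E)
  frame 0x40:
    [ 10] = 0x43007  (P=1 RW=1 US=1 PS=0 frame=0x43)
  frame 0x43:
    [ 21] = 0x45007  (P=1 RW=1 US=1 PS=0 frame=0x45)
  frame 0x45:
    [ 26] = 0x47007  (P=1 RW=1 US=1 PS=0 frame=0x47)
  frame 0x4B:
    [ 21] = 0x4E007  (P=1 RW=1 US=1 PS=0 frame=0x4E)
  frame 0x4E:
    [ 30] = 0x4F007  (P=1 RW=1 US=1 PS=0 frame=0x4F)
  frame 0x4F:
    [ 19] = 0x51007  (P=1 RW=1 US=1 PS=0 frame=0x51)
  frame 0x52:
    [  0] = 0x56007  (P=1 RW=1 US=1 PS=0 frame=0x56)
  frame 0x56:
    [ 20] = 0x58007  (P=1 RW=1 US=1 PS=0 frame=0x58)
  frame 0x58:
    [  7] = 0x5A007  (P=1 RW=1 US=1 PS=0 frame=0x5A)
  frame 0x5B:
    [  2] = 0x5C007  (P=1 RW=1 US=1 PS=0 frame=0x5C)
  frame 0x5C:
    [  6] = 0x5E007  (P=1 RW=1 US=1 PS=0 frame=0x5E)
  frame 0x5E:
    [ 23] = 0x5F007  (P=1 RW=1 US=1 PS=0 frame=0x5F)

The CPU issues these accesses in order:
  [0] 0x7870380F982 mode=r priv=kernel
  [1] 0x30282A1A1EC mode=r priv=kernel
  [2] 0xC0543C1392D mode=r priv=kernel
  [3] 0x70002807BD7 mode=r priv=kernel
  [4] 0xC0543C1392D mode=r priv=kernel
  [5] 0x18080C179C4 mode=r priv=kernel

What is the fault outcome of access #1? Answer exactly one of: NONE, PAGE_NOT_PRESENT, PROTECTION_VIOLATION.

Walk each access:
#0 VA=0x7870380F982 (r,kernel):
  L0 @0x32[15] → 0x35007  P=1,RW=1,US=1,PS=0
  L1 @0x35[28] → 0x38007  P=1,RW=1,US=1,PS=0
  L2 @0x38[28] → 0x3B007  P=1,RW=1,US=1,PS=0
  L3 @0x3B[15] → 0x3E007  P=1,RW=1,US=1,PS=0
  ✓ 0x3E982  — 4 lookups
#1 VA=0x30282A1A1EC (r,kernel):
  L0 @0x32[6] → 0x40007  P=1,RW=1,US=1,PS=0
  L1 @0x40[10] → 0x43007  P=1,RW=1,US=1,PS=0
  L2 @0x43[21] → 0x45007  P=1,RW=1,US=1,PS=0
  L3 @0x45[26] → 0x47007  P=1,RW=1,US=1,PS=0
  ✓ 0x471EC  — 4 lookups
#2 VA=0xC0543C1392D (r,kernel):
  L0 @0x32[24] → 0x4B007  P=1,RW=1,US=1,PS=0
  L1 @0x4B[21] → 0x4E007  P=1,RW=1,US=1,PS=0
  L2 @0x4E[30] → 0x4F007  P=1,RW=1,US=1,PS=0
  L3 @0x4F[19] → 0x51007  P=1,RW=1,US=1,PS=0
  ✓ 0x5192D  — 4 lookups
#3 VA=0x70002807BD7 (r,kernel):
  L0 @0x32[14] → 0x52007  P=1,RW=1,US=1,PS=0
  L1 @0x52[0] → 0x56007  P=1,RW=1,US=1,PS=0
  L2 @0x56[20] → 0x58007  P=1,RW=1,US=1,PS=0
  L3 @0x58[7] → 0x5A007  P=1,RW=1,US=1,PS=0
  ✓ 0x5ABD7  — 4 lookups
#4 VA=0xC0543C1392D (r,kernel):
  TLB hit vpn=0xC0543C13 → PA=0x5192D
#5 VA=0x18080C179C4 (r,kernel):
  L0 @0x32[3] → 0x5B007  P=1,RW=1,US=1,PS=0
  L1 @0x5B[2] → 0x5C007  P=1,RW=1,US=1,PS=0
  L2 @0x5C[6] → 0x5E007  P=1,RW=1,US=1,PS=0
  L3 @0x5E[23] → 0x5F007  P=1,RW=1,US=1,PS=0
  ✓ 0x5F9C4  — 4 lookups

Access #1 fault: NONE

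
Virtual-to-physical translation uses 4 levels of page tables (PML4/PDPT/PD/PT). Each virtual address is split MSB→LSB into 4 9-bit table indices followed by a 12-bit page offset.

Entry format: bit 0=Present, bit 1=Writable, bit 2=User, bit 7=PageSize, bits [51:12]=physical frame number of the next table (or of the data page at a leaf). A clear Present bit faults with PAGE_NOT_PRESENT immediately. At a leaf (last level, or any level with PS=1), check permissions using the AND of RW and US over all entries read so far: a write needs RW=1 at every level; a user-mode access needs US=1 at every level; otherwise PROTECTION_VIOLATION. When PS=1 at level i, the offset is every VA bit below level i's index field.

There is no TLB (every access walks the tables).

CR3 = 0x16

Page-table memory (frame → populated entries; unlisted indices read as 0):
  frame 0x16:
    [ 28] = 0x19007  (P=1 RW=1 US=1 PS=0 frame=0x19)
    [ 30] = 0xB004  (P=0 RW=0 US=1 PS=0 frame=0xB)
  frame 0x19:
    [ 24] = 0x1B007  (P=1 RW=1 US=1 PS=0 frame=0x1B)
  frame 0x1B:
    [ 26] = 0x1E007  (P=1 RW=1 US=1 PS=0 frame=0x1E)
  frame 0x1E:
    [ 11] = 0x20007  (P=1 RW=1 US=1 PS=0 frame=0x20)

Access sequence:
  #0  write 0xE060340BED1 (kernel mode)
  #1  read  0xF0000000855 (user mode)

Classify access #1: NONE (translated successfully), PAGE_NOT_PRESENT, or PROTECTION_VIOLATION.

Walk each access:
#0 VA=0xE060340BED1 (w,kernel):
  L0: frame=0x16 idx=28 entry=0x19007 [P=1 RW=1 US=1 PS=0]
  L1: frame=0x19 idx=24 entry=0x1B007 [P=1 RW=1 US=1 PS=0]
  L2: frame=0x1B idx=26 entry=0x1E007 [P=1 RW=1 US=1 PS=0]
  L3: frame=0x1E idx=11 entry=0x20007 [P=1 RW=1 US=1 PS=0]
  ✓ 0x20ED1  — 4 lookups
#1 VA=0xF0000000855 (r,user):
  L0: frame=0x16 idx=30 entry=0xB004 [P=0 RW=0 US=1 PS=0]
  → PAGE_NOT_PRESENT  (1 entries read)

Access #1 fault: PAGE_NOT_PRESENT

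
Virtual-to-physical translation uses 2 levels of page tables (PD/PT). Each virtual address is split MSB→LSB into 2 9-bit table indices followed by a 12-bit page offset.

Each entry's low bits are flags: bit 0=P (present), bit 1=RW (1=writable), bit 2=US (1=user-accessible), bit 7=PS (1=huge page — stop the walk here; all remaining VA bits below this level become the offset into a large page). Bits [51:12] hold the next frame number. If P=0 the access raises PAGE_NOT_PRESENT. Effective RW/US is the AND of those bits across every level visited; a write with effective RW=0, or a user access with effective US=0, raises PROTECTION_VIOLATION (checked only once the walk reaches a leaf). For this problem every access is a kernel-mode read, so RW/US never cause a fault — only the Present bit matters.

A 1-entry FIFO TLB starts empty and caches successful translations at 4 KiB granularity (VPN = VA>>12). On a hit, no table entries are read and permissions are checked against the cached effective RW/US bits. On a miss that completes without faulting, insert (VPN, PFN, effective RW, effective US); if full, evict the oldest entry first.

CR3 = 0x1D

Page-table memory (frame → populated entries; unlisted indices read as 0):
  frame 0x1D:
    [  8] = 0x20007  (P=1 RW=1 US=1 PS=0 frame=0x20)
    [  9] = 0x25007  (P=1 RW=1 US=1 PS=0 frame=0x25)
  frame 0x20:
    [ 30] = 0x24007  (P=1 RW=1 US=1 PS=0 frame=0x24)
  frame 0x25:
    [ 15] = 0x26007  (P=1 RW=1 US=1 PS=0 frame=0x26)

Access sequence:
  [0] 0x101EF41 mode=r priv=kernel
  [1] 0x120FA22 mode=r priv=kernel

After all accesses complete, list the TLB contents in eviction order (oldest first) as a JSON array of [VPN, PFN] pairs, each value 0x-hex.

Walk each access:
#0 VA=0x101EF41 (r,kernel):
  lvl0: tbl 0x1D, slot 8 ⇒ 0x20007 (P1/RW1/US1/PS0)
  lvl1: tbl 0x20, slot 30 ⇒ 0x24007 (P1/RW1/US1/PS0)
  ⇒ phys 0x24F41  [2 reads]
#1 VA=0x120FA22 (r,kernel):
  lvl0: tbl 0x1D, slot 9 ⇒ 0x25007 (P1/RW1/US1/PS0)
  lvl1: tbl 0x25, slot 15 ⇒ 0x26007 (P1/RW1/US1/PS0)
  ⇒ phys 0x26A22  [2 reads]

TLB: [["0x120F", "0x26"]]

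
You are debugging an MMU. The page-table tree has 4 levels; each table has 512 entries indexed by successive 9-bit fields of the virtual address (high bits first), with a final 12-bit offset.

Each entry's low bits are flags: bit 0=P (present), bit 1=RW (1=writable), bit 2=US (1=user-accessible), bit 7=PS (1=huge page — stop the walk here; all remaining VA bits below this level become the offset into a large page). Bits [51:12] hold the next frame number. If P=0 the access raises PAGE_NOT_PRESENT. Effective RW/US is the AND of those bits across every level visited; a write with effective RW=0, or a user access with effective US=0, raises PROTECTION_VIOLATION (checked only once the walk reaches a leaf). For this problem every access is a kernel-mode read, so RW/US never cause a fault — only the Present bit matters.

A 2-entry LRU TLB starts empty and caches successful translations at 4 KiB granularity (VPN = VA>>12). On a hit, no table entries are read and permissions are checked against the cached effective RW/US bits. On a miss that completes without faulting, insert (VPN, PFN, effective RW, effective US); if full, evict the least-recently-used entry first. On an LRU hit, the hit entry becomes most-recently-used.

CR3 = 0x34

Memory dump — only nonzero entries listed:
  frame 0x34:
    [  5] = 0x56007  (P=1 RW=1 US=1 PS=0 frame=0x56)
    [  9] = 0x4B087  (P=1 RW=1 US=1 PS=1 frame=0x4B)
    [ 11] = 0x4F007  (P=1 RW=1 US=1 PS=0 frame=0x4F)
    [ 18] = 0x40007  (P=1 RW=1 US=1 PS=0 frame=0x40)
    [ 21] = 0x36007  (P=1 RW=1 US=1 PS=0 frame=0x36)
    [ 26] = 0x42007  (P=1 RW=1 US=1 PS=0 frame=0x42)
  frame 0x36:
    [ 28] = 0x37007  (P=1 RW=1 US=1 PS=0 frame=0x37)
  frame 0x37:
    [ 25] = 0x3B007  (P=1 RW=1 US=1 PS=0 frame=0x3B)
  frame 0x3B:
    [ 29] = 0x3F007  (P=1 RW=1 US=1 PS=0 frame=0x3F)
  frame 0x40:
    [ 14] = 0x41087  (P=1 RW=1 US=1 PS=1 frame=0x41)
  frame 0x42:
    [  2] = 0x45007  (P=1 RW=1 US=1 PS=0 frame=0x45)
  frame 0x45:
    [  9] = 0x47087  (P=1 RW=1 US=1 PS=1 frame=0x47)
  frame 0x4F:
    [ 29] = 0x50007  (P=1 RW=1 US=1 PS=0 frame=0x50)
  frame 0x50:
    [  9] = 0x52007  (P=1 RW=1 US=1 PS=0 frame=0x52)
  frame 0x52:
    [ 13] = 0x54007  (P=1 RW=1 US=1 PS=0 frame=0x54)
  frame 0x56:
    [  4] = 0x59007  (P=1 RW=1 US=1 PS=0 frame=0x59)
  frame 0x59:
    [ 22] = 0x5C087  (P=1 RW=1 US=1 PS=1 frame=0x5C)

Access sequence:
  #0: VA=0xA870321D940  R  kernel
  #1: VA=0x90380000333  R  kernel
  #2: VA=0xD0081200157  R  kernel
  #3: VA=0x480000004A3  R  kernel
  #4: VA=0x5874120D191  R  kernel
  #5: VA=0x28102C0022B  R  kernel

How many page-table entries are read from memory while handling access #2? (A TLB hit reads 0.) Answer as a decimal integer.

Per-access translation:
#0 VA=0xA870321D940 (r,kernel):
  L0 @0x34[21] → 0x36007  P=1,RW=1,US=1,PS=0
  L1 @0x36[28] → 0x37007  P=1,RW=1,US=1,PS=0
  L2 @0x37[25] → 0x3B007  P=1,RW=1,US=1,PS=0
  L3 @0x3B[29] → 0x3F007  P=1,RW=1,US=1,PS=0
  → PA=0x3F940  (4 entries read)
#1 VA=0x90380000333 (r,kernel):
  L0 @0x34[18] → 0x40007  P=1,RW=1,US=1,PS=0
  L1 @0x40[14] → 0x41087  P=1,RW=1,US=1,PS=1
  → PA=0x41333 (huge @L1)  (2 entries read)
#2 VA=0xD0081200157 (r,kernel):
  L0 @0x34[26] → 0x42007  P=1,RW=1,US=1,PS=0
  L1 @0x42[2] → 0x45007  P=1,RW=1,US=1,PS=0
  L2 @0x45[9] → 0x47087  P=1,RW=1,US=1,PS=1
  → PA=0x47157 (huge @L2)  (3 entries read)
#3 VA=0x480000004A3 (r,kernel):
  L0 @0x34[9] → 0x4B087  P=1,RW=1,US=1,PS=1
  → PA=0x4B4A3 (huge @L0)  (1 entries read)
#4 VA=0x5874120D191 (r,kernel):
  L0 @0x34[11] → 0x4F007  P=1,RW=1,US=1,PS=0
  L1 @0x4F[29] → 0x50007  P=1,RW=1,US=1,PS=0
  L2 @0x50[9] → 0x52007  P=1,RW=1,US=1,PS=0
  L3 @0x52[13] → 0x54007  P=1,RW=1,US=1,PS=0
  → PA=0x54191  (4 entries read)
#5 VA=0x28102C0022B (r,kernel):
  L0 @0x34[5] → 0x56007  P=1,RW=1,US=1,PS=0
  L1 @0x56[4] → 0x59007  P=1,RW=1,US=1,PS=0
  L2 @0x59[22] → 0x5C087  P=1,RW=1,US=1,PS=1
  → PA=0x5C22B (huge @L2)  (3 entries read)

Entries read for #2: 3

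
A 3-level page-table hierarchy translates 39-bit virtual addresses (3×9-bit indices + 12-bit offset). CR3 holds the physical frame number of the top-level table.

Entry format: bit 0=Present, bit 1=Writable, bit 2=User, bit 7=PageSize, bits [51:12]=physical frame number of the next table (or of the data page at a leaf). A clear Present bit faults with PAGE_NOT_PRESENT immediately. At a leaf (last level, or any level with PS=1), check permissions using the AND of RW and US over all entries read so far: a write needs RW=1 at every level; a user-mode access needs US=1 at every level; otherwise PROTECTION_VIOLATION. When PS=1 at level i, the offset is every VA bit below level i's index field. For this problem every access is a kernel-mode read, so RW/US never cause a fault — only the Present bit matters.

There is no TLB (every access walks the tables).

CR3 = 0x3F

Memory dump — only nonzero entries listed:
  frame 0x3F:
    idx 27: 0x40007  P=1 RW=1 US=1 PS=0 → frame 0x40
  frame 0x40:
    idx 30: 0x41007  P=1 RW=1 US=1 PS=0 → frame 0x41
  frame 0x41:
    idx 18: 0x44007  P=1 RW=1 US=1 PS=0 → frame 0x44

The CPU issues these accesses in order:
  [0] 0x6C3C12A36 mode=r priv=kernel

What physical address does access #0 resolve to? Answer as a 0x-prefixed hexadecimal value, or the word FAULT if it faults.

Trace:
#0 VA=0x6C3C12A36 (r,kernel):
  L0 @0x3F[27] → 0x40007  P=1,RW=1,US=1,PS=0
  L1 @0x40[30] → 0x41007  P=1,RW=1,US=1,PS=0
  L2 @0x41[18] → 0x44007  P=1,RW=1,US=1,PS=0
  → PA=0x44A36  (3 entries read)

Access #0 PA: 0x44A36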